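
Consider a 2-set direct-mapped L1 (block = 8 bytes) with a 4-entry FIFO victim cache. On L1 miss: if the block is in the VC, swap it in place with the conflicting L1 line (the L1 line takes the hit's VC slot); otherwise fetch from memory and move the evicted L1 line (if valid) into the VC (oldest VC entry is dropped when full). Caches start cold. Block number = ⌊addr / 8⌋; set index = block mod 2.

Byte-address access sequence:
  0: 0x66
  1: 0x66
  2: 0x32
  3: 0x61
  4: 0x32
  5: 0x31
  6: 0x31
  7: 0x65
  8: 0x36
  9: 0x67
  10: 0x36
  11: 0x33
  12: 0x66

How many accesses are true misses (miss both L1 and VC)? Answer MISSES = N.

#0 0x66→b12/s0 MISS; vc=[]
#1 0x66→b12/s0 L1-HIT; vc=[]
#2 0x32→b6/s0 MISS; vc=[12]
#3 0x61→b12/s0 VC-HIT; vc=[6]
#4 0x32→b6/s0 VC-HIT; vc=[12]
#5 0x31→b6/s0 L1-HIT; vc=[12]
#6 0x31→b6/s0 L1-HIT; vc=[12]
#7 0x65→b12/s0 VC-HIT; vc=[6]
#8 0x36→b6/s0 VC-HIT; vc=[12]
#9 0x67→b12/s0 VC-HIT; vc=[6]
#10 0x36→b6/s0 VC-HIT; vc=[12]
#11 0x33→b6/s0 L1-HIT; vc=[12]
#12 0x66→b12/s0 VC-HIT; vc=[6]

MISSES = 2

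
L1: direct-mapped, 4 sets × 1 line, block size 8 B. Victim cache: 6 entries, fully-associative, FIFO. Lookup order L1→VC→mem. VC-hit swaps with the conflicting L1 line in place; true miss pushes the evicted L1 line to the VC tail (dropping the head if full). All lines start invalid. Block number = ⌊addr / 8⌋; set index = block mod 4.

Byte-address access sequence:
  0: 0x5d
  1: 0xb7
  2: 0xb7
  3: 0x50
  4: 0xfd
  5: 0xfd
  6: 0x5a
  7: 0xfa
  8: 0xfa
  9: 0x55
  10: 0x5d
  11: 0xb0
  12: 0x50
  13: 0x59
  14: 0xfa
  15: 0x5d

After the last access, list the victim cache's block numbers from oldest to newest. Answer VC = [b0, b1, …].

VC = [22, 31]

#0 0x5d→b11/s3 MISS; vc=[]
#1 0xb7→b22/s2 MISS; vc=[]
#2 0xb7→b22/s2 L1-HIT; vc=[]
#3 0x50→b10/s2 MISS; vc=[22]
#4 0xfd→b31/s3 MISS; vc=[22,11]
#5 0xfd→b31/s3 L1-HIT; vc=[22,11]
#6 0x5a→b11/s3 VC-HIT; vc=[22,31]
#7 0xfa→b31/s3 VC-HIT; vc=[22,11]
#8 0xfa→b31/s3 L1-HIT; vc=[22,11]
#9 0x55→b10/s2 L1-HIT; vc=[22,11]
#10 0x5d→b11/s3 VC-HIT; vc=[22,31]
#11 0xb0→b22/s2 VC-HIT; vc=[10,31]
#12 0x50→b10/s2 VC-HIT; vc=[22,31]
#13 0x59→b11/s3 L1-HIT; vc=[22,31]
#14 0xfa→b31/s3 VC-HIT; vc=[22,11]
#15 0x5d→b11/s3 VC-HIT; vc=[22,31]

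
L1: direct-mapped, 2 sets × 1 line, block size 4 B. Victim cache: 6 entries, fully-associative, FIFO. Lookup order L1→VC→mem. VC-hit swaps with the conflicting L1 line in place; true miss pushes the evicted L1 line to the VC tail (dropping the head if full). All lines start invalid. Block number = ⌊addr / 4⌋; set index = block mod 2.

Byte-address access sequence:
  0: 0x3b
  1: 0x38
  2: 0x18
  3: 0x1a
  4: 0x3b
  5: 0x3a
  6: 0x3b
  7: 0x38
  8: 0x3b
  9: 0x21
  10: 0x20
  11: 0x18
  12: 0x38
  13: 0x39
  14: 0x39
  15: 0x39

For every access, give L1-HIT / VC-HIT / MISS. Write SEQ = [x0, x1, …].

#0 0x3b→b14/s0 MISS; vc=[]
#1 0x38→b14/s0 L1-HIT; vc=[]
#2 0x18→b6/s0 MISS; vc=[14]
#3 0x1a→b6/s0 L1-HIT; vc=[14]
#4 0x3b→b14/s0 VC-HIT; vc=[6]
#5 0x3a→b14/s0 L1-HIT; vc=[6]
#6 0x3b→b14/s0 L1-HIT; vc=[6]
#7 0x38→b14/s0 L1-HIT; vc=[6]
#8 0x3b→b14/s0 L1-HIT; vc=[6]
#9 0x21→b8/s0 MISS; vc=[6,14]
#10 0x20→b8/s0 L1-HIT; vc=[6,14]
#11 0x18→b6/s0 VC-HIT; vc=[8,14]
#12 0x38→b14/s0 VC-HIT; vc=[8,6]
#13 0x39→b14/s0 L1-HIT; vc=[8,6]
#14 0x39→b14/s0 L1-HIT; vc=[8,6]
#15 0x39→b14/s0 L1-HIT; vc=[8,6]

SEQ = [MISS, L1-HIT, MISS, L1-HIT, VC-HIT, L1-HIT, L1-HIT, L1-HIT, L1-HIT, MISS, L1-HIT, VC-HIT, VC-HIT, L1-HIT, L1-HIT, L1-HIT]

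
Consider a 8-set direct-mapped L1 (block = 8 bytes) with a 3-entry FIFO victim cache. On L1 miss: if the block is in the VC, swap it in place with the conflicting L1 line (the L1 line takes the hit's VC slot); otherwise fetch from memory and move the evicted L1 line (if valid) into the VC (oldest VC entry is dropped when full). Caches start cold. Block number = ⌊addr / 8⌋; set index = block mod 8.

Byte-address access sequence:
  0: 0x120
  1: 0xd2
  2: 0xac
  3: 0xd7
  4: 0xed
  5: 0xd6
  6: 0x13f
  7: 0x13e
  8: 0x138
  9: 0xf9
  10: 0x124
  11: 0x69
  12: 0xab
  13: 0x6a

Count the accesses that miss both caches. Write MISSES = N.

#0 0x120→b36/s4 MISS; vc=[]
#1 0xd2→b26/s2 MISS; vc=[]
#2 0xac→b21/s5 MISS; vc=[]
#3 0xd7→b26/s2 L1-HIT; vc=[]
#4 0xed→b29/s5 MISS; vc=[21]
#5 0xd6→b26/s2 L1-HIT; vc=[21]
#6 0x13f→b39/s7 MISS; vc=[21]
#7 0x13e→b39/s7 L1-HIT; vc=[21]
#8 0x138→b39/s7 L1-HIT; vc=[21]
#9 0xf9→b31/s7 MISS; vc=[21,39]
#10 0x124→b36/s4 L1-HIT; vc=[21,39]
#11 0x69→b13/s5 MISS; vc=[21,39,29]
#12 0xab→b21/s5 VC-HIT; vc=[13,39,29]
#13 0x6a→b13/s5 VC-HIT; vc=[21,39,29]

MISSES = 7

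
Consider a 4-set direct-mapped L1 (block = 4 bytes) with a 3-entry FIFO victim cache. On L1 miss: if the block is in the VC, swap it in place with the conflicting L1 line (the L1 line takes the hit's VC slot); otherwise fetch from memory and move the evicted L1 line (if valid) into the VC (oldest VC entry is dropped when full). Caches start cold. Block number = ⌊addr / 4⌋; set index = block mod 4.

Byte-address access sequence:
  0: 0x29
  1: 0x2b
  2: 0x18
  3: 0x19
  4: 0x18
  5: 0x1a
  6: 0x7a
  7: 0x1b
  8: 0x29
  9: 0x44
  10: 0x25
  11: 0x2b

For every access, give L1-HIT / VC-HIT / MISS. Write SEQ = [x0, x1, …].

0: 0x29 (blk 10, set 2) → MISS  vc=[]
1: 0x2b (blk 10, set 2) → L1-HIT  vc=[]
2: 0x18 (blk 6, set 2) → MISS  vc=[10]
3: 0x19 (blk 6, set 2) → L1-HIT  vc=[10]
4: 0x18 (blk 6, set 2) → L1-HIT  vc=[10]
5: 0x1a (blk 6, set 2) → L1-HIT  vc=[10]
6: 0x7a (blk 30, set 2) → MISS  vc=[10, 6]
7: 0x1b (blk 6, set 2) → VC-HIT  vc=[10, 30]
8: 0x29 (blk 10, set 2) → VC-HIT  vc=[6, 30]
9: 0x44 (blk 17, set 1) → MISS  vc=[6, 30]
10: 0x25 (blk 9, set 1) → MISS  vc=[6, 30, 17]
11: 0x2b (blk 10, set 2) → L1-HIT  vc=[6, 30, 17]

SEQ = [MISS, L1-HIT, MISS, L1-HIT, L1-HIT, L1-HIT, MISS, VC-HIT, VC-HIT, MISS, MISS, L1-HIT]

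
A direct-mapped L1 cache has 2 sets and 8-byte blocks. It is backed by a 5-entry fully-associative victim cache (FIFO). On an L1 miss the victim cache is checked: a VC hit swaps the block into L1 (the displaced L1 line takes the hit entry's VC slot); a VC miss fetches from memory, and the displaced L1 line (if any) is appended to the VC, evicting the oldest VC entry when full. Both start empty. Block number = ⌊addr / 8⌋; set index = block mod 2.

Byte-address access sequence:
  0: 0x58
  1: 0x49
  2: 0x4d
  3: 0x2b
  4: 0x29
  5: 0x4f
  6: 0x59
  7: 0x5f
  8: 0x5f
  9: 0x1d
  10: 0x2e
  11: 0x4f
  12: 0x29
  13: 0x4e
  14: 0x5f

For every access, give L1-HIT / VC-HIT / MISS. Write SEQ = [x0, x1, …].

  [0] addr=0x58 blk=11 s=1: MISS | VC []
  [1] addr=0x49 blk=9 s=1: MISS | VC [11]
  [2] addr=0x4d blk=9 s=1: L1-HIT | VC [11]
  [3] addr=0x2b blk=5 s=1: MISS | VC [11, 9]
  [4] addr=0x29 blk=5 s=1: L1-HIT | VC [11, 9]
  [5] addr=0x4f blk=9 s=1: VC-HIT | VC [11, 5]
  [6] addr=0x59 blk=11 s=1: VC-HIT | VC [9, 5]
  [7] addr=0x5f blk=11 s=1: L1-HIT | VC [9, 5]
  [8] addr=0x5f blk=11 s=1: L1-HIT | VC [9, 5]
  [9] addr=0x1d blk=3 s=1: MISS | VC [9, 5, 11]
  [10] addr=0x2e blk=5 s=1: VC-HIT | VC [9, 3, 11]
  [11] addr=0x4f blk=9 s=1: VC-HIT | VC [5, 3, 11]
  [12] addr=0x29 blk=5 s=1: VC-HIT | VC [9, 3, 11]
  [13] addr=0x4e blk=9 s=1: VC-HIT | VC [5, 3, 11]
  [14] addr=0x5f blk=11 s=1: VC-HIT | VC [5, 3, 9]

SEQ = [MISS, MISS, L1-HIT, MISS, L1-HIT, VC-HIT, VC-HIT, L1-HIT, L1-HIT, MISS, VC-HIT, VC-HIT, VC-HIT, VC-HIT, VC-HIT]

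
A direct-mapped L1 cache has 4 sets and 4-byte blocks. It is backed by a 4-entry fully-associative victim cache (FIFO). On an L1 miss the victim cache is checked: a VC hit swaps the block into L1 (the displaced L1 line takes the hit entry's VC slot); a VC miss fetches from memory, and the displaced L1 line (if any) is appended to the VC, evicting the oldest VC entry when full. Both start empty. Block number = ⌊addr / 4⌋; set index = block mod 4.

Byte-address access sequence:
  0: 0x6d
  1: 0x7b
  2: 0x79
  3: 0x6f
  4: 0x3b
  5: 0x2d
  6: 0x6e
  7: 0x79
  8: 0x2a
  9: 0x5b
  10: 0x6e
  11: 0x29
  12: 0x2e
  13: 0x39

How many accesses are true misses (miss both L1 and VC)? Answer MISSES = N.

MISSES = 6

#0 0x6d→b27/s3 MISS; vc=[]
#1 0x7b→b30/s2 MISS; vc=[]
#2 0x79→b30/s2 L1-HIT; vc=[]
#3 0x6f→b27/s3 L1-HIT; vc=[]
#4 0x3b→b14/s2 MISS; vc=[30]
#5 0x2d→b11/s3 MISS; vc=[30,27]
#6 0x6e→b27/s3 VC-HIT; vc=[30,11]
#7 0x79→b30/s2 VC-HIT; vc=[14,11]
#8 0x2a→b10/s2 MISS; vc=[14,11,30]
#9 0x5b→b22/s2 MISS; vc=[14,11,30,10]
#10 0x6e→b27/s3 L1-HIT; vc=[14,11,30,10]
#11 0x29→b10/s2 VC-HIT; vc=[14,11,30,22]
#12 0x2e→b11/s3 VC-HIT; vc=[14,27,30,22]
#13 0x39→b14/s2 VC-HIT; vc=[10,27,30,22]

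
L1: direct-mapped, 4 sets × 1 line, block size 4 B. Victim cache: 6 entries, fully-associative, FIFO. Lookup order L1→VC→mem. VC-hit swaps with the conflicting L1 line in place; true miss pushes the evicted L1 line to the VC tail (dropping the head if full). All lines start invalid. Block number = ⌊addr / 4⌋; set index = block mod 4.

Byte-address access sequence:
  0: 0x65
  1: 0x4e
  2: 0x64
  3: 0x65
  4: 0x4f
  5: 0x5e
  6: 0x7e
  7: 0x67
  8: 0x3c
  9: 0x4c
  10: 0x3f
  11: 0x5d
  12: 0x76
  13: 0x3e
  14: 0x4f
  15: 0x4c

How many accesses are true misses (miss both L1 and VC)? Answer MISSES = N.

  [0] addr=0x65 blk=25 s=1: MISS | VC []
  [1] addr=0x4e blk=19 s=3: MISS | VC []
  [2] addr=0x64 blk=25 s=1: L1-HIT | VC []
  [3] addr=0x65 blk=25 s=1: L1-HIT | VC []
  [4] addr=0x4f blk=19 s=3: L1-HIT | VC []
  [5] addr=0x5e blk=23 s=3: MISS | VC [19]
  [6] addr=0x7e blk=31 s=3: MISS | VC [19, 23]
  [7] addr=0x67 blk=25 s=1: L1-HIT | VC [19, 23]
  [8] addr=0x3c blk=15 s=3: MISS | VC [19, 23, 31]
  [9] addr=0x4c blk=19 s=3: VC-HIT | VC [15, 23, 31]
  [10] addr=0x3f blk=15 s=3: VC-HIT | VC [19, 23, 31]
  [11] addr=0x5d blk=23 s=3: VC-HIT | VC [19, 15, 31]
  [12] addr=0x76 blk=29 s=1: MISS | VC [19, 15, 31, 25]
  [13] addr=0x3e blk=15 s=3: VC-HIT | VC [19, 23, 31, 25]
  [14] addr=0x4f blk=19 s=3: VC-HIT | VC [15, 23, 31, 25]
  [15] addr=0x4c blk=19 s=3: L1-HIT | VC [15, 23, 31, 25]

MISSES = 6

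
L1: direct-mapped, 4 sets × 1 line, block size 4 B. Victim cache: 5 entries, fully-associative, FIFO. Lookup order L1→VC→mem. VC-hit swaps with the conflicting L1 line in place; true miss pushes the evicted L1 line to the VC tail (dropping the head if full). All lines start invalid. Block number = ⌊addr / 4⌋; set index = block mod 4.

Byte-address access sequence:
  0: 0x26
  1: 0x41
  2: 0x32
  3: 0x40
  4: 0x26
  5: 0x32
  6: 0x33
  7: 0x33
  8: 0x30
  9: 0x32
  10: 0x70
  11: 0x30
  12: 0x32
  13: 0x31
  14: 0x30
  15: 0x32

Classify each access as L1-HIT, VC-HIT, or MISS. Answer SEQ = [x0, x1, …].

#0 0x26→b9/s1 MISS; vc=[]
#1 0x41→b16/s0 MISS; vc=[]
#2 0x32→b12/s0 MISS; vc=[16]
#3 0x40→b16/s0 VC-HIT; vc=[12]
#4 0x26→b9/s1 L1-HIT; vc=[12]
#5 0x32→b12/s0 VC-HIT; vc=[16]
#6 0x33→b12/s0 L1-HIT; vc=[16]
#7 0x33→b12/s0 L1-HIT; vc=[16]
#8 0x30→b12/s0 L1-HIT; vc=[16]
#9 0x32→b12/s0 L1-HIT; vc=[16]
#10 0x70→b28/s0 MISS; vc=[16,12]
#11 0x30→b12/s0 VC-HIT; vc=[16,28]
#12 0x32→b12/s0 L1-HIT; vc=[16,28]
#13 0x31→b12/s0 L1-HIT; vc=[16,28]
#14 0x30→b12/s0 L1-HIT; vc=[16,28]
#15 0x32→b12/s0 L1-HIT; vc=[16,28]

SEQ = [MISS, MISS, MISS, VC-HIT, L1-HIT, VC-HIT, L1-HIT, L1-HIT, L1-HIT, L1-HIT, MISS, VC-HIT, L1-HIT, L1-HIT, L1-HIT, L1-HIT]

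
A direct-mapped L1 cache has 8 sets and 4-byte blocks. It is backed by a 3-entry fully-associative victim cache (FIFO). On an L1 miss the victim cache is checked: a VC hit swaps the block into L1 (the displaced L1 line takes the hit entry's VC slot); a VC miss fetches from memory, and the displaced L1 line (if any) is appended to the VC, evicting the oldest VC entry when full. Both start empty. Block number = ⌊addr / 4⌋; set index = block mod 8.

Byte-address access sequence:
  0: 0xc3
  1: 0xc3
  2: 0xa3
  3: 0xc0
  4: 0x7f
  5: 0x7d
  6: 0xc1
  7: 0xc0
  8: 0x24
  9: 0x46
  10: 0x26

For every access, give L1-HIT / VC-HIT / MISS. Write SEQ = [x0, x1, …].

  [0] addr=0xc3 blk=48 s=0: MISS | VC []
  [1] addr=0xc3 blk=48 s=0: L1-HIT | VC []
  [2] addr=0xa3 blk=40 s=0: MISS | VC [48]
  [3] addr=0xc0 blk=48 s=0: VC-HIT | VC [40]
  [4] addr=0x7f blk=31 s=7: MISS | VC [40]
  [5] addr=0x7d blk=31 s=7: L1-HIT | VC [40]
  [6] addr=0xc1 blk=48 s=0: L1-HIT | VC [40]
  [7] addr=0xc0 blk=48 s=0: L1-HIT | VC [40]
  [8] addr=0x24 blk=9 s=1: MISS | VC [40]
  [9] addr=0x46 blk=17 s=1: MISS | VC [40, 9]
  [10] addr=0x26 blk=9 s=1: VC-HIT | VC [40, 17]

SEQ = [MISS, L1-HIT, MISS, VC-HIT, MISS, L1-HIT, L1-HIT, L1-HIT, MISS, MISS, VC-HIT]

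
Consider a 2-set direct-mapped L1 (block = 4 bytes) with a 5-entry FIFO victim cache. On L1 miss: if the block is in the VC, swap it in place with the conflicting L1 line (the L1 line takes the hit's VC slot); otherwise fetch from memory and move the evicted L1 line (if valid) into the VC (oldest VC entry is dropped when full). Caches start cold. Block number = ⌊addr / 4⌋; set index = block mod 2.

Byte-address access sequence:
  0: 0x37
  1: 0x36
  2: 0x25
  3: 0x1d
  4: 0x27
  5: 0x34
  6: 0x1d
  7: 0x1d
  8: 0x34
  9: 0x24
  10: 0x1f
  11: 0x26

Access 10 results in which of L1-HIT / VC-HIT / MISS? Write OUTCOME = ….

  [0] addr=0x37 blk=13 s=1: MISS | VC []
  [1] addr=0x36 blk=13 s=1: L1-HIT | VC []
  [2] addr=0x25 blk=9 s=1: MISS | VC [13]
  [3] addr=0x1d blk=7 s=1: MISS | VC [13, 9]
  [4] addr=0x27 blk=9 s=1: VC-HIT | VC [13, 7]
  [5] addr=0x34 blk=13 s=1: VC-HIT | VC [9, 7]
  [6] addr=0x1d blk=7 s=1: VC-HIT | VC [9, 13]
  [7] addr=0x1d blk=7 s=1: L1-HIT | VC [9, 13]
  [8] addr=0x34 blk=13 s=1: VC-HIT | VC [9, 7]
  [9] addr=0x24 blk=9 s=1: VC-HIT | VC [13, 7]
  [10] addr=0x1f blk=7 s=1: VC-HIT | VC [13, 9]
  [11] addr=0x26 blk=9 s=1: VC-HIT | VC [13, 7]

OUTCOME = VC-HIT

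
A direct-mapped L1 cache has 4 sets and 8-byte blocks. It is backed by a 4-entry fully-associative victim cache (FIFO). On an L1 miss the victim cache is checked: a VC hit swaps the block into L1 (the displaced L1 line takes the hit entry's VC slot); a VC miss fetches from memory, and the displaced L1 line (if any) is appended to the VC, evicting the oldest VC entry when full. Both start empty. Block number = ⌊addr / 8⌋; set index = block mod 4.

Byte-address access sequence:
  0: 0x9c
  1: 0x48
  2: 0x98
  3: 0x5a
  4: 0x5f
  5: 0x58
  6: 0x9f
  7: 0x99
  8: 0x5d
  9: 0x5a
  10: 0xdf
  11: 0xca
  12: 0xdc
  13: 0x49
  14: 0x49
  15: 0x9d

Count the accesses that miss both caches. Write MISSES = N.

MISSES = 5

0: 0x9c (blk 19, set 3) → MISS  vc=[]
1: 0x48 (blk 9, set 1) → MISS  vc=[]
2: 0x98 (blk 19, set 3) → L1-HIT  vc=[]
3: 0x5a (blk 11, set 3) → MISS  vc=[19]
4: 0x5f (blk 11, set 3) → L1-HIT  vc=[19]
5: 0x58 (blk 11, set 3) → L1-HIT  vc=[19]
6: 0x9f (blk 19, set 3) → VC-HIT  vc=[11]
7: 0x99 (blk 19, set 3) → L1-HIT  vc=[11]
8: 0x5d (blk 11, set 3) → VC-HIT  vc=[19]
9: 0x5a (blk 11, set 3) → L1-HIT  vc=[19]
10: 0xdf (blk 27, set 3) → MISS  vc=[19, 11]
11: 0xca (blk 25, set 1) → MISS  vc=[19, 11, 9]
12: 0xdc (blk 27, set 3) → L1-HIT  vc=[19, 11, 9]
13: 0x49 (blk 9, set 1) → VC-HIT  vc=[19, 11, 25]
14: 0x49 (blk 9, set 1) → L1-HIT  vc=[19, 11, 25]
15: 0x9d (blk 19, set 3) → VC-HIT  vc=[27, 11, 25]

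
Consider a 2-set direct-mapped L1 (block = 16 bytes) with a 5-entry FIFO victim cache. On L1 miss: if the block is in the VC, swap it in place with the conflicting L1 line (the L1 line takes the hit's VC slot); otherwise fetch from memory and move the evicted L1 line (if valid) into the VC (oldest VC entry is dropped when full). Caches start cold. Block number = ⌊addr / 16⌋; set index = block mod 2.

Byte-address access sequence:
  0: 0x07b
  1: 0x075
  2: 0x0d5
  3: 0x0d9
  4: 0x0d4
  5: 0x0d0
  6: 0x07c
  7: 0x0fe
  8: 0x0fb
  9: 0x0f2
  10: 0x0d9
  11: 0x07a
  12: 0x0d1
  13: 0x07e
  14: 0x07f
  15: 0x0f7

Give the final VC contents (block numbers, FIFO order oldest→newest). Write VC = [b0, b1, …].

#0 0x7b→b7/s1 MISS; vc=[]
#1 0x75→b7/s1 L1-HIT; vc=[]
#2 0xd5→b13/s1 MISS; vc=[7]
#3 0xd9→b13/s1 L1-HIT; vc=[7]
#4 0xd4→b13/s1 L1-HIT; vc=[7]
#5 0xd0→b13/s1 L1-HIT; vc=[7]
#6 0x7c→b7/s1 VC-HIT; vc=[13]
#7 0xfe→b15/s1 MISS; vc=[13,7]
#8 0xfb→b15/s1 L1-HIT; vc=[13,7]
#9 0xf2→b15/s1 L1-HIT; vc=[13,7]
#10 0xd9→b13/s1 VC-HIT; vc=[15,7]
#11 0x7a→b7/s1 VC-HIT; vc=[15,13]
#12 0xd1→b13/s1 VC-HIT; vc=[15,7]
#13 0x7e→b7/s1 VC-HIT; vc=[15,13]
#14 0x7f→b7/s1 L1-HIT; vc=[15,13]
#15 0xf7→b15/s1 VC-HIT; vc=[7,13]

VC = [7, 13]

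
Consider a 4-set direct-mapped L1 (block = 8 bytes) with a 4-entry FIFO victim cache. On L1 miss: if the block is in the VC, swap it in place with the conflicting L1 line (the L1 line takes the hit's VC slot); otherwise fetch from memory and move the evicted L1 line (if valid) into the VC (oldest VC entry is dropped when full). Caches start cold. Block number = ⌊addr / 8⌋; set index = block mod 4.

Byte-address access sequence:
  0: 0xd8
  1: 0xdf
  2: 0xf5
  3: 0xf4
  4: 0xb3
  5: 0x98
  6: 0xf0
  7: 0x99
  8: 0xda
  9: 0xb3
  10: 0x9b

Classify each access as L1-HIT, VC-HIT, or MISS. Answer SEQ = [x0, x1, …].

SEQ = [MISS, L1-HIT, MISS, L1-HIT, MISS, MISS, VC-HIT, L1-HIT, VC-HIT, VC-HIT, VC-HIT]

0: 0xd8 (blk 27, set 3) → MISS  vc=[]
1: 0xdf (blk 27, set 3) → L1-HIT  vc=[]
2: 0xf5 (blk 30, set 2) → MISS  vc=[]
3: 0xf4 (blk 30, set 2) → L1-HIT  vc=[]
4: 0xb3 (blk 22, set 2) → MISS  vc=[30]
5: 0x98 (blk 19, set 3) → MISS  vc=[30, 27]
6: 0xf0 (blk 30, set 2) → VC-HIT  vc=[22, 27]
7: 0x99 (blk 19, set 3) → L1-HIT  vc=[22, 27]
8: 0xda (blk 27, set 3) → VC-HIT  vc=[22, 19]
9: 0xb3 (blk 22, set 2) → VC-HIT  vc=[30, 19]
10: 0x9b (blk 19, set 3) → VC-HIT  vc=[30, 27]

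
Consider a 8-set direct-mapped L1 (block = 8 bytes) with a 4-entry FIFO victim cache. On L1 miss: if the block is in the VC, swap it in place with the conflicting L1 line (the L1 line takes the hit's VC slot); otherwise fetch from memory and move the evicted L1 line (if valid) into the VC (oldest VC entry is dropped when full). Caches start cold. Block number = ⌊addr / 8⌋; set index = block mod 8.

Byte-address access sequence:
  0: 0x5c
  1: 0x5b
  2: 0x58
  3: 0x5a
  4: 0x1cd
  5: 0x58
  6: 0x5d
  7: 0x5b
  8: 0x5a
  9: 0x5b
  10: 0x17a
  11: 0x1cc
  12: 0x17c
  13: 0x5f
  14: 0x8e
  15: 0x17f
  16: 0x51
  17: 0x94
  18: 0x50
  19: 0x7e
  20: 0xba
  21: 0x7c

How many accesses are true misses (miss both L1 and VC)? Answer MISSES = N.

MISSES = 8

  [0] addr=0x5c blk=11 s=3: MISS | VC []
  [1] addr=0x5b blk=11 s=3: L1-HIT | VC []
  [2] addr=0x58 blk=11 s=3: L1-HIT | VC []
  [3] addr=0x5a blk=11 s=3: L1-HIT | VC []
  [4] addr=0x1cd blk=57 s=1: MISS | VC []
  [5] addr=0x58 blk=11 s=3: L1-HIT | VC []
  [6] addr=0x5d blk=11 s=3: L1-HIT | VC []
  [7] addr=0x5b blk=11 s=3: L1-HIT | VC []
  [8] addr=0x5a blk=11 s=3: L1-HIT | VC []
  [9] addr=0x5b blk=11 s=3: L1-HIT | VC []
  [10] addr=0x17a blk=47 s=7: MISS | VC []
  [11] addr=0x1cc blk=57 s=1: L1-HIT | VC []
  [12] addr=0x17c blk=47 s=7: L1-HIT | VC []
  [13] addr=0x5f blk=11 s=3: L1-HIT | VC []
  [14] addr=0x8e blk=17 s=1: MISS | VC [57]
  [15] addr=0x17f blk=47 s=7: L1-HIT | VC [57]
  [16] addr=0x51 blk=10 s=2: MISS | VC [57]
  [17] addr=0x94 blk=18 s=2: MISS | VC [57, 10]
  [18] addr=0x50 blk=10 s=2: VC-HIT | VC [57, 18]
  [19] addr=0x7e blk=15 s=7: MISS | VC [57, 18, 47]
  [20] addr=0xba blk=23 s=7: MISS | VC [57, 18, 47, 15]
  [21] addr=0x7c blk=15 s=7: VC-HIT | VC [57, 18, 47, 23]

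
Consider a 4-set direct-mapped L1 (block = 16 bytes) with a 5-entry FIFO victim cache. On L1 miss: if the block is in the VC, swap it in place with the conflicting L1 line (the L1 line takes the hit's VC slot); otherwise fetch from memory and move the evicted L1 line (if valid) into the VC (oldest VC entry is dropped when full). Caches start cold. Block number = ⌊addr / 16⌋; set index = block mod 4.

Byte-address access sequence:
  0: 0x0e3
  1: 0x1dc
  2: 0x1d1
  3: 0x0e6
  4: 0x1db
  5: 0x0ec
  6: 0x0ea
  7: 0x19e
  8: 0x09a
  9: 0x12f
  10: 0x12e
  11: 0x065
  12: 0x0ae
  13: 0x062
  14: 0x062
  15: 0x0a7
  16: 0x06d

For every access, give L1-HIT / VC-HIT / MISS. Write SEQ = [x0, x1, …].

  [0] addr=0xe3 blk=14 s=2: MISS | VC []
  [1] addr=0x1dc blk=29 s=1: MISS | VC []
  [2] addr=0x1d1 blk=29 s=1: L1-HIT | VC []
  [3] addr=0xe6 blk=14 s=2: L1-HIT | VC []
  [4] addr=0x1db blk=29 s=1: L1-HIT | VC []
  [5] addr=0xec blk=14 s=2: L1-HIT | VC []
  [6] addr=0xea blk=14 s=2: L1-HIT | VC []
  [7] addr=0x19e blk=25 s=1: MISS | VC [29]
  [8] addr=0x9a blk=9 s=1: MISS | VC [29, 25]
  [9] addr=0x12f blk=18 s=2: MISS | VC [29, 25, 14]
  [10] addr=0x12e blk=18 s=2: L1-HIT | VC [29, 25, 14]
  [11] addr=0x65 blk=6 s=2: MISS | VC [29, 25, 14, 18]
  [12] addr=0xae blk=10 s=2: MISS | VC [29, 25, 14, 18, 6]
  [13] addr=0x62 blk=6 s=2: VC-HIT | VC [29, 25, 14, 18, 10]
  [14] addr=0x62 blk=6 s=2: L1-HIT | VC [29, 25, 14, 18, 10]
  [15] addr=0xa7 blk=10 s=2: VC-HIT | VC [29, 25, 14, 18, 6]
  [16] addr=0x6d blk=6 s=2: VC-HIT | VC [29, 25, 14, 18, 10]

SEQ = [MISS, MISS, L1-HIT, L1-HIT, L1-HIT, L1-HIT, L1-HIT, MISS, MISS, MISS, L1-HIT, MISS, MISS, VC-HIT, L1-HIT, VC-HIT, VC-HIT]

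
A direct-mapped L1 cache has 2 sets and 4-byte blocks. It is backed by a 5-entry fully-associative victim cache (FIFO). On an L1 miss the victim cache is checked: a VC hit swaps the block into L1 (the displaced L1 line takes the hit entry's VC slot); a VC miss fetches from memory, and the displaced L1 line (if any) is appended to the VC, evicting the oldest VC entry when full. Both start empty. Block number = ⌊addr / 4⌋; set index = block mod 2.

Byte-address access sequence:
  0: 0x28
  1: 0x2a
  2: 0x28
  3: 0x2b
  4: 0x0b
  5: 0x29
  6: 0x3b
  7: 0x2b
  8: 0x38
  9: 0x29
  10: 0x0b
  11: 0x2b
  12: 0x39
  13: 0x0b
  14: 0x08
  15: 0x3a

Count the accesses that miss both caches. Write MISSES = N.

MISSES = 3

0: 0x28 (blk 10, set 0) → MISS  vc=[]
1: 0x2a (blk 10, set 0) → L1-HIT  vc=[]
2: 0x28 (blk 10, set 0) → L1-HIT  vc=[]
3: 0x2b (blk 10, set 0) → L1-HIT  vc=[]
4: 0xb (blk 2, set 0) → MISS  vc=[10]
5: 0x29 (blk 10, set 0) → VC-HIT  vc=[2]
6: 0x3b (blk 14, set 0) → MISS  vc=[2, 10]
7: 0x2b (blk 10, set 0) → VC-HIT  vc=[2, 14]
8: 0x38 (blk 14, set 0) → VC-HIT  vc=[2, 10]
9: 0x29 (blk 10, set 0) → VC-HIT  vc=[2, 14]
10: 0xb (blk 2, set 0) → VC-HIT  vc=[10, 14]
11: 0x2b (blk 10, set 0) → VC-HIT  vc=[2, 14]
12: 0x39 (blk 14, set 0) → VC-HIT  vc=[2, 10]
13: 0xb (blk 2, set 0) → VC-HIT  vc=[14, 10]
14: 0x8 (blk 2, set 0) → L1-HIT  vc=[14, 10]
15: 0x3a (blk 14, set 0) → VC-HIT  vc=[2, 10]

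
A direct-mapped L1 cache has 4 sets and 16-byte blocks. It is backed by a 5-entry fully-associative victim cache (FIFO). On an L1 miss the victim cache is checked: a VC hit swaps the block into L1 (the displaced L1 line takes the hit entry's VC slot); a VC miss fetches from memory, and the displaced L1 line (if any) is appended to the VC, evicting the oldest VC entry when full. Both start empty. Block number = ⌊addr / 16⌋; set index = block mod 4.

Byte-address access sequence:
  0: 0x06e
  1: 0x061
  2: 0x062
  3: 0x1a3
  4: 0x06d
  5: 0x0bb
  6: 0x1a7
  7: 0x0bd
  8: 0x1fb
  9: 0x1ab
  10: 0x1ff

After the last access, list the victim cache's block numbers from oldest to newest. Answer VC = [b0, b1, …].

VC = [6, 11]

#0 0x6e→b6/s2 MISS; vc=[]
#1 0x61→b6/s2 L1-HIT; vc=[]
#2 0x62→b6/s2 L1-HIT; vc=[]
#3 0x1a3→b26/s2 MISS; vc=[6]
#4 0x6d→b6/s2 VC-HIT; vc=[26]
#5 0xbb→b11/s3 MISS; vc=[26]
#6 0x1a7→b26/s2 VC-HIT; vc=[6]
#7 0xbd→b11/s3 L1-HIT; vc=[6]
#8 0x1fb→b31/s3 MISS; vc=[6,11]
#9 0x1ab→b26/s2 L1-HIT; vc=[6,11]
#10 0x1ff→b31/s3 L1-HIT; vc=[6,11]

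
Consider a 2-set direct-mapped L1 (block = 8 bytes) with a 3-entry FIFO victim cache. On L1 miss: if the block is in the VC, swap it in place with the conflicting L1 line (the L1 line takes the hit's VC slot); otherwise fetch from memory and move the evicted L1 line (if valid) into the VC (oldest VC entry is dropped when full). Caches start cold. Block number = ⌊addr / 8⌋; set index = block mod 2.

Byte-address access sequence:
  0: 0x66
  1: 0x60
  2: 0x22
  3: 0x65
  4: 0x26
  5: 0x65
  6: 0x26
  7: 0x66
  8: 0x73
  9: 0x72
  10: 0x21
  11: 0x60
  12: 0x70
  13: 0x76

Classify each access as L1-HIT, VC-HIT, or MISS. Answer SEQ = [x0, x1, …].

  [0] addr=0x66 blk=12 s=0: MISS | VC []
  [1] addr=0x60 blk=12 s=0: L1-HIT | VC []
  [2] addr=0x22 blk=4 s=0: MISS | VC [12]
  [3] addr=0x65 blk=12 s=0: VC-HIT | VC [4]
  [4] addr=0x26 blk=4 s=0: VC-HIT | VC [12]
  [5] addr=0x65 blk=12 s=0: VC-HIT | VC [4]
  [6] addr=0x26 blk=4 s=0: VC-HIT | VC [12]
  [7] addr=0x66 blk=12 s=0: VC-HIT | VC [4]
  [8] addr=0x73 blk=14 s=0: MISS | VC [4, 12]
  [9] addr=0x72 blk=14 s=0: L1-HIT | VC [4, 12]
  [10] addr=0x21 blk=4 s=0: VC-HIT | VC [14, 12]
  [11] addr=0x60 blk=12 s=0: VC-HIT | VC [14, 4]
  [12] addr=0x70 blk=14 s=0: VC-HIT | VC [12, 4]
  [13] addr=0x76 blk=14 s=0: L1-HIT | VC [12, 4]

SEQ = [MISS, L1-HIT, MISS, VC-HIT, VC-HIT, VC-HIT, VC-HIT, VC-HIT, MISS, L1-HIT, VC-HIT, VC-HIT, VC-HIT, L1-HIT]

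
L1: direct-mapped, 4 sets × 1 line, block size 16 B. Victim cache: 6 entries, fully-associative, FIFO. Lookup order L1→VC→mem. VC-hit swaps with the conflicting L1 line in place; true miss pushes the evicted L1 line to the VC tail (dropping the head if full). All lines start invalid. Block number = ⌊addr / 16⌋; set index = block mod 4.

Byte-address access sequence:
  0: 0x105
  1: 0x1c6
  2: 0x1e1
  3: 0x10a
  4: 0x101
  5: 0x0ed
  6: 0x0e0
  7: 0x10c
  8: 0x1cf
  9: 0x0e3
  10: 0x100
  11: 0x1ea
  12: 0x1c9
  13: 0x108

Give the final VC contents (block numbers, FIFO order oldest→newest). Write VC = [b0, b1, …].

#0 0x105→b16/s0 MISS; vc=[]
#1 0x1c6→b28/s0 MISS; vc=[16]
#2 0x1e1→b30/s2 MISS; vc=[16]
#3 0x10a→b16/s0 VC-HIT; vc=[28]
#4 0x101→b16/s0 L1-HIT; vc=[28]
#5 0xed→b14/s2 MISS; vc=[28,30]
#6 0xe0→b14/s2 L1-HIT; vc=[28,30]
#7 0x10c→b16/s0 L1-HIT; vc=[28,30]
#8 0x1cf→b28/s0 VC-HIT; vc=[16,30]
#9 0xe3→b14/s2 L1-HIT; vc=[16,30]
#10 0x100→b16/s0 VC-HIT; vc=[28,30]
#11 0x1ea→b30/s2 VC-HIT; vc=[28,14]
#12 0x1c9→b28/s0 VC-HIT; vc=[16,14]
#13 0x108→b16/s0 VC-HIT; vc=[28,14]

VC = [28, 14]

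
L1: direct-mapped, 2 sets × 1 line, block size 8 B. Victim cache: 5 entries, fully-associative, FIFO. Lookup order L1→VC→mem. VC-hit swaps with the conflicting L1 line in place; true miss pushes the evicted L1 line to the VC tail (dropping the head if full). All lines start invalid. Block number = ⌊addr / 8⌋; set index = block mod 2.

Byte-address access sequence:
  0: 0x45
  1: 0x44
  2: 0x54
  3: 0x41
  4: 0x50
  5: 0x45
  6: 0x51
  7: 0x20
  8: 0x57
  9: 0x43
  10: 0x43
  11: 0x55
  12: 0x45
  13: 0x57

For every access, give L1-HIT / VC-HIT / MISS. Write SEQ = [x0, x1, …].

SEQ = [MISS, L1-HIT, MISS, VC-HIT, VC-HIT, VC-HIT, VC-HIT, MISS, VC-HIT, VC-HIT, L1-HIT, VC-HIT, VC-HIT, VC-HIT]

0: 0x45 (blk 8, set 0) → MISS  vc=[]
1: 0x44 (blk 8, set 0) → L1-HIT  vc=[]
2: 0x54 (blk 10, set 0) → MISS  vc=[8]
3: 0x41 (blk 8, set 0) → VC-HIT  vc=[10]
4: 0x50 (blk 10, set 0) → VC-HIT  vc=[8]
5: 0x45 (blk 8, set 0) → VC-HIT  vc=[10]
6: 0x51 (blk 10, set 0) → VC-HIT  vc=[8]
7: 0x20 (blk 4, set 0) → MISS  vc=[8, 10]
8: 0x57 (blk 10, set 0) → VC-HIT  vc=[8, 4]
9: 0x43 (blk 8, set 0) → VC-HIT  vc=[10, 4]
10: 0x43 (blk 8, set 0) → L1-HIT  vc=[10, 4]
11: 0x55 (blk 10, set 0) → VC-HIT  vc=[8, 4]
12: 0x45 (blk 8, set 0) → VC-HIT  vc=[10, 4]
13: 0x57 (blk 10, set 0) → VC-HIT  vc=[8, 4]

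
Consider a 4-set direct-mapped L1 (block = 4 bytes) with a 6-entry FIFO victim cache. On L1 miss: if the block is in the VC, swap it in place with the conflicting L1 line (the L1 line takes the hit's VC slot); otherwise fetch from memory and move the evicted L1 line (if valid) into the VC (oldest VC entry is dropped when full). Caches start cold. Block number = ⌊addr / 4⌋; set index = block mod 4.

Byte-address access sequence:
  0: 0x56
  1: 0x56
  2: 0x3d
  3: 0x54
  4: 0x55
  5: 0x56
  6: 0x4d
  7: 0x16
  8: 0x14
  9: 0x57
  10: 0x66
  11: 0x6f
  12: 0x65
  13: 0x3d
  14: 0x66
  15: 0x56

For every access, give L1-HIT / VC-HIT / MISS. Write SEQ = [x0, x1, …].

  [0] addr=0x56 blk=21 s=1: MISS | VC []
  [1] addr=0x56 blk=21 s=1: L1-HIT | VC []
  [2] addr=0x3d blk=15 s=3: MISS | VC []
  [3] addr=0x54 blk=21 s=1: L1-HIT | VC []
  [4] addr=0x55 blk=21 s=1: L1-HIT | VC []
  [5] addr=0x56 blk=21 s=1: L1-HIT | VC []
  [6] addr=0x4d blk=19 s=3: MISS | VC [15]
  [7] addr=0x16 blk=5 s=1: MISS | VC [15, 21]
  [8] addr=0x14 blk=5 s=1: L1-HIT | VC [15, 21]
  [9] addr=0x57 blk=21 s=1: VC-HIT | VC [15, 5]
  [10] addr=0x66 blk=25 s=1: MISS | VC [15, 5, 21]
  [11] addr=0x6f blk=27 s=3: MISS | VC [15, 5, 21, 19]
  [12] addr=0x65 blk=25 s=1: L1-HIT | VC [15, 5, 21, 19]
  [13] addr=0x3d blk=15 s=3: VC-HIT | VC [27, 5, 21, 19]
  [14] addr=0x66 blk=25 s=1: L1-HIT | VC [27, 5, 21, 19]
  [15] addr=0x56 blk=21 s=1: VC-HIT | VC [27, 5, 25, 19]

SEQ = [MISS, L1-HIT, MISS, L1-HIT, L1-HIT, L1-HIT, MISS, MISS, L1-HIT, VC-HIT, MISS, MISS, L1-HIT, VC-HIT, L1-HIT, VC-HIT]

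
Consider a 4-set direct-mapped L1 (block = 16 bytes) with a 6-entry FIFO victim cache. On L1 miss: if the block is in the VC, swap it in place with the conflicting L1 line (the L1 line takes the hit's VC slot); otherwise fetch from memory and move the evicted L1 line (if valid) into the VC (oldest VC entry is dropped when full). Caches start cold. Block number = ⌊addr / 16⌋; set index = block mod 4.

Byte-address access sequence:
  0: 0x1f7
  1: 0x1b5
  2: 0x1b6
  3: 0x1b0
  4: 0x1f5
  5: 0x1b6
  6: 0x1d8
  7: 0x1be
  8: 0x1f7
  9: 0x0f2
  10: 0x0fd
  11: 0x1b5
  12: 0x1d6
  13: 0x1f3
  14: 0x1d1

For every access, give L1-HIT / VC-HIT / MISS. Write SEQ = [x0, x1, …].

#0 0x1f7→b31/s3 MISS; vc=[]
#1 0x1b5→b27/s3 MISS; vc=[31]
#2 0x1b6→b27/s3 L1-HIT; vc=[31]
#3 0x1b0→b27/s3 L1-HIT; vc=[31]
#4 0x1f5→b31/s3 VC-HIT; vc=[27]
#5 0x1b6→b27/s3 VC-HIT; vc=[31]
#6 0x1d8→b29/s1 MISS; vc=[31]
#7 0x1be→b27/s3 L1-HIT; vc=[31]
#8 0x1f7→b31/s3 VC-HIT; vc=[27]
#9 0xf2→b15/s3 MISS; vc=[27,31]
#10 0xfd→b15/s3 L1-HIT; vc=[27,31]
#11 0x1b5→b27/s3 VC-HIT; vc=[15,31]
#12 0x1d6→b29/s1 L1-HIT; vc=[15,31]
#13 0x1f3→b31/s3 VC-HIT; vc=[15,27]
#14 0x1d1→b29/s1 L1-HIT; vc=[15,27]

SEQ = [MISS, MISS, L1-HIT, L1-HIT, VC-HIT, VC-HIT, MISS, L1-HIT, VC-HIT, MISS, L1-HIT, VC-HIT, L1-HIT, VC-HIT, L1-HIT]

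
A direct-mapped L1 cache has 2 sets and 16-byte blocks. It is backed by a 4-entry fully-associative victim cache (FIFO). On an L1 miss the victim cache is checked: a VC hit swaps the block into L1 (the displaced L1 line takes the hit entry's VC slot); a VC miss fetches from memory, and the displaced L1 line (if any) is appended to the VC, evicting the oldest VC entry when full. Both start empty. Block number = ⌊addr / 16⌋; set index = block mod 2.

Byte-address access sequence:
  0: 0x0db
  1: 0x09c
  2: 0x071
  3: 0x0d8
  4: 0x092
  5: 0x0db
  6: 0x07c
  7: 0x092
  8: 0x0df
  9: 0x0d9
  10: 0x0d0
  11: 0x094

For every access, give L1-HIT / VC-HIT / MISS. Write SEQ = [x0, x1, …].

SEQ = [MISS, MISS, MISS, VC-HIT, VC-HIT, VC-HIT, VC-HIT, VC-HIT, VC-HIT, L1-HIT, L1-HIT, VC-HIT]

  [0] addr=0xdb blk=13 s=1: MISS | VC []
  [1] addr=0x9c blk=9 s=1: MISS | VC [13]
  [2] addr=0x71 blk=7 s=1: MISS | VC [13, 9]
  [3] addr=0xd8 blk=13 s=1: VC-HIT | VC [7, 9]
  [4] addr=0x92 blk=9 s=1: VC-HIT | VC [7, 13]
  [5] addr=0xdb blk=13 s=1: VC-HIT | VC [7, 9]
  [6] addr=0x7c blk=7 s=1: VC-HIT | VC [13, 9]
  [7] addr=0x92 blk=9 s=1: VC-HIT | VC [13, 7]
  [8] addr=0xdf blk=13 s=1: VC-HIT | VC [9, 7]
  [9] addr=0xd9 blk=13 s=1: L1-HIT | VC [9, 7]
  [10] addr=0xd0 blk=13 s=1: L1-HIT | VC [9, 7]
  [11] addr=0x94 blk=9 s=1: VC-HIT | VC [13, 7]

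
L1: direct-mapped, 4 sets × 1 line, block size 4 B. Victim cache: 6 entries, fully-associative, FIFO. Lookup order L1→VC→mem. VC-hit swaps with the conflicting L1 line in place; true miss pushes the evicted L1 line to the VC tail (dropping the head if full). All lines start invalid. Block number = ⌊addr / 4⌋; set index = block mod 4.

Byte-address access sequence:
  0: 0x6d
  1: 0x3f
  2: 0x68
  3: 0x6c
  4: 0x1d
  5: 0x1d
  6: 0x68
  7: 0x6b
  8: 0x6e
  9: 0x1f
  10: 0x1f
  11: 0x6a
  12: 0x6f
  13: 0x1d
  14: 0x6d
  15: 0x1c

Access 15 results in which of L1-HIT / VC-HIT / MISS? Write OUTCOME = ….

  [0] addr=0x6d blk=27 s=3: MISS | VC []
  [1] addr=0x3f blk=15 s=3: MISS | VC [27]
  [2] addr=0x68 blk=26 s=2: MISS | VC [27]
  [3] addr=0x6c blk=27 s=3: VC-HIT | VC [15]
  [4] addr=0x1d blk=7 s=3: MISS | VC [15, 27]
  [5] addr=0x1d blk=7 s=3: L1-HIT | VC [15, 27]
  [6] addr=0x68 blk=26 s=2: L1-HIT | VC [15, 27]
  [7] addr=0x6b blk=26 s=2: L1-HIT | VC [15, 27]
  [8] addr=0x6e blk=27 s=3: VC-HIT | VC [15, 7]
  [9] addr=0x1f blk=7 s=3: VC-HIT | VC [15, 27]
  [10] addr=0x1f blk=7 s=3: L1-HIT | VC [15, 27]
  [11] addr=0x6a blk=26 s=2: L1-HIT | VC [15, 27]
  [12] addr=0x6f blk=27 s=3: VC-HIT | VC [15, 7]
  [13] addr=0x1d blk=7 s=3: VC-HIT | VC [15, 27]
  [14] addr=0x6d blk=27 s=3: VC-HIT | VC [15, 7]
  [15] addr=0x1c blk=7 s=3: VC-HIT | VC [15, 27]

OUTCOME = VC-HIT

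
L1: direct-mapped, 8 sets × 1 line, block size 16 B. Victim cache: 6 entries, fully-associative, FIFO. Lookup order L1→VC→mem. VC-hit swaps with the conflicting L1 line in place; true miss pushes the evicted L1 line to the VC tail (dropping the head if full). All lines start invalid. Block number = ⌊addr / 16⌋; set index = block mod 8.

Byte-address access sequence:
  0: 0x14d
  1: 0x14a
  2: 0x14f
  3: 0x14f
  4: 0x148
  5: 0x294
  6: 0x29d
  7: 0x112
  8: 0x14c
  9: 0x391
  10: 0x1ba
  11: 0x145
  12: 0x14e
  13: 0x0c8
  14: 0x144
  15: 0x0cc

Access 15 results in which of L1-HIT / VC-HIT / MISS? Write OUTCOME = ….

  [0] addr=0x14d blk=20 s=4: MISS | VC []
  [1] addr=0x14a blk=20 s=4: L1-HIT | VC []
  [2] addr=0x14f blk=20 s=4: L1-HIT | VC []
  [3] addr=0x14f blk=20 s=4: L1-HIT | VC []
  [4] addr=0x148 blk=20 s=4: L1-HIT | VC []
  [5] addr=0x294 blk=41 s=1: MISS | VC []
  [6] addr=0x29d blk=41 s=1: L1-HIT | VC []
  [7] addr=0x112 blk=17 s=1: MISS | VC [41]
  [8] addr=0x14c blk=20 s=4: L1-HIT | VC [41]
  [9] addr=0x391 blk=57 s=1: MISS | VC [41, 17]
  [10] addr=0x1ba blk=27 s=3: MISS | VC [41, 17]
  [11] addr=0x145 blk=20 s=4: L1-HIT | VC [41, 17]
  [12] addr=0x14e blk=20 s=4: L1-HIT | VC [41, 17]
  [13] addr=0xc8 blk=12 s=4: MISS | VC [41, 17, 20]
  [14] addr=0x144 blk=20 s=4: VC-HIT | VC [41, 17, 12]
  [15] addr=0xcc blk=12 s=4: VC-HIT | VC [41, 17, 20]

OUTCOME = VC-HIT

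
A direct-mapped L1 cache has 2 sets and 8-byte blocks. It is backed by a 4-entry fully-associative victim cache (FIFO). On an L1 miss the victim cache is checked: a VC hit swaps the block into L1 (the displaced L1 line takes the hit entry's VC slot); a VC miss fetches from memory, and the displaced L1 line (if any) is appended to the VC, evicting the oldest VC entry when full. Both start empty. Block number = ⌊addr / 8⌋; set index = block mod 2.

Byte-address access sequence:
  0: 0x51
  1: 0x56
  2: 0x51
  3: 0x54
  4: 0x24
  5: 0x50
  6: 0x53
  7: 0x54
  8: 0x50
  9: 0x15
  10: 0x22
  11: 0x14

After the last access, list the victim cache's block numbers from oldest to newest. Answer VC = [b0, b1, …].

VC = [4, 10]

0: 0x51 (blk 10, set 0) → MISS  vc=[]
1: 0x56 (blk 10, set 0) → L1-HIT  vc=[]
2: 0x51 (blk 10, set 0) → L1-HIT  vc=[]
3: 0x54 (blk 10, set 0) → L1-HIT  vc=[]
4: 0x24 (blk 4, set 0) → MISS  vc=[10]
5: 0x50 (blk 10, set 0) → VC-HIT  vc=[4]
6: 0x53 (blk 10, set 0) → L1-HIT  vc=[4]
7: 0x54 (blk 10, set 0) → L1-HIT  vc=[4]
8: 0x50 (blk 10, set 0) → L1-HIT  vc=[4]
9: 0x15 (blk 2, set 0) → MISS  vc=[4, 10]
10: 0x22 (blk 4, set 0) → VC-HIT  vc=[2, 10]
11: 0x14 (blk 2, set 0) → VC-HIT  vc=[4, 10]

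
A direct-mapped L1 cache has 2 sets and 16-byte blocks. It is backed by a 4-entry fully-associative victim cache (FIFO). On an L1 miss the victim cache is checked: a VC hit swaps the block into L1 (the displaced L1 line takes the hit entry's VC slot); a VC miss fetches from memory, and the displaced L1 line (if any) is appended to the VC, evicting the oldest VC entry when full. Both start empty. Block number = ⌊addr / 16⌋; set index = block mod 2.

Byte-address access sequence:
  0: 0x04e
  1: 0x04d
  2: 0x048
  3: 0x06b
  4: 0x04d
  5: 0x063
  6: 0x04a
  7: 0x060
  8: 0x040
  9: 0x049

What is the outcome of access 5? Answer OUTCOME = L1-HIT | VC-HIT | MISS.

OUTCOME = VC-HIT

  [0] addr=0x4e blk=4 s=0: MISS | VC []
  [1] addr=0x4d blk=4 s=0: L1-HIT | VC []
  [2] addr=0x48 blk=4 s=0: L1-HIT | VC []
  [3] addr=0x6b blk=6 s=0: MISS | VC [4]
  [4] addr=0x4d blk=4 s=0: VC-HIT | VC [6]
  [5] addr=0x63 blk=6 s=0: VC-HIT | VC [4]
  [6] addr=0x4a blk=4 s=0: VC-HIT | VC [6]
  [7] addr=0x60 blk=6 s=0: VC-HIT | VC [4]
  [8] addr=0x40 blk=4 s=0: VC-HIT | VC [6]
  [9] addr=0x49 blk=4 s=0: L1-HIT | VC [6]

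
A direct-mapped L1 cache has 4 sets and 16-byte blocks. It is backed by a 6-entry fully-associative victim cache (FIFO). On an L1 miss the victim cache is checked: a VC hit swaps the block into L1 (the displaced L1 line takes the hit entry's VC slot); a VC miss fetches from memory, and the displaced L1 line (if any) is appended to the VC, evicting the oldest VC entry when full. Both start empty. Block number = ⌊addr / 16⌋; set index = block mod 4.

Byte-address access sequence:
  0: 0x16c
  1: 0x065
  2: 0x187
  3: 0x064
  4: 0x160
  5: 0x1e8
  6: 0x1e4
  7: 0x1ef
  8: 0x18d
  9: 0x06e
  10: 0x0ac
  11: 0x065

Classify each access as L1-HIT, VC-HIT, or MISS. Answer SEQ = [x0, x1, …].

0: 0x16c (blk 22, set 2) → MISS  vc=[]
1: 0x65 (blk 6, set 2) → MISS  vc=[22]
2: 0x187 (blk 24, set 0) → MISS  vc=[22]
3: 0x64 (blk 6, set 2) → L1-HIT  vc=[22]
4: 0x160 (blk 22, set 2) → VC-HIT  vc=[6]
5: 0x1e8 (blk 30, set 2) → MISS  vc=[6, 22]
6: 0x1e4 (blk 30, set 2) → L1-HIT  vc=[6, 22]
7: 0x1ef (blk 30, set 2) → L1-HIT  vc=[6, 22]
8: 0x18d (blk 24, set 0) → L1-HIT  vc=[6, 22]
9: 0x6e (blk 6, set 2) → VC-HIT  vc=[30, 22]
10: 0xac (blk 10, set 2) → MISS  vc=[30, 22, 6]
11: 0x65 (blk 6, set 2) → VC-HIT  vc=[30, 22, 10]

SEQ = [MISS, MISS, MISS, L1-HIT, VC-HIT, MISS, L1-HIT, L1-HIT, L1-HIT, VC-HIT, MISS, VC-HIT]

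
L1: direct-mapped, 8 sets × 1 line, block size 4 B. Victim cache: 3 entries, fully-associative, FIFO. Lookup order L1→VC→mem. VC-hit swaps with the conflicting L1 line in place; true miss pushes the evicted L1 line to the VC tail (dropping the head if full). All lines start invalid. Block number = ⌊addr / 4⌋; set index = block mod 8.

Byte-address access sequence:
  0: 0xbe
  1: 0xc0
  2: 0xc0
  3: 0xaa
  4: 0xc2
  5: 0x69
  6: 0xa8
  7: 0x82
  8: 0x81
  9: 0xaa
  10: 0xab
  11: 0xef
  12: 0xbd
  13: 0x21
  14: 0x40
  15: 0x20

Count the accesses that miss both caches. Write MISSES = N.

MISSES = 8

#0 0xbe→b47/s7 MISS; vc=[]
#1 0xc0→b48/s0 MISS; vc=[]
#2 0xc0→b48/s0 L1-HIT; vc=[]
#3 0xaa→b42/s2 MISS; vc=[]
#4 0xc2→b48/s0 L1-HIT; vc=[]
#5 0x69→b26/s2 MISS; vc=[42]
#6 0xa8→b42/s2 VC-HIT; vc=[26]
#7 0x82→b32/s0 MISS; vc=[26,48]
#8 0x81→b32/s0 L1-HIT; vc=[26,48]
#9 0xaa→b42/s2 L1-HIT; vc=[26,48]
#10 0xab→b42/s2 L1-HIT; vc=[26,48]
#11 0xef→b59/s3 MISS; vc=[26,48]
#12 0xbd→b47/s7 L1-HIT; vc=[26,48]
#13 0x21→b8/s0 MISS; vc=[26,48,32]
#14 0x40→b16/s0 MISS; vc=[48,32,8]
#15 0x20→b8/s0 VC-HIT; vc=[48,32,16]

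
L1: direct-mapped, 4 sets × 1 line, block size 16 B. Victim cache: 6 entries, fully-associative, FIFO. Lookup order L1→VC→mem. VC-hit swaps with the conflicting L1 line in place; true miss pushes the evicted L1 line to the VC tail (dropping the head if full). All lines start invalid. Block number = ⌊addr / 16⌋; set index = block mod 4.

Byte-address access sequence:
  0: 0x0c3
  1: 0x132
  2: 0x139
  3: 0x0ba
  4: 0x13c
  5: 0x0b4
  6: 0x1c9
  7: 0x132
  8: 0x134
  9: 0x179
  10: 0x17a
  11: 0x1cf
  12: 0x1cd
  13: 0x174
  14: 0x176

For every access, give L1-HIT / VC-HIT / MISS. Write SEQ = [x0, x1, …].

0: 0xc3 (blk 12, set 0) → MISS  vc=[]
1: 0x132 (blk 19, set 3) → MISS  vc=[]
2: 0x139 (blk 19, set 3) → L1-HIT  vc=[]
3: 0xba (blk 11, set 3) → MISS  vc=[19]
4: 0x13c (blk 19, set 3) → VC-HIT  vc=[11]
5: 0xb4 (blk 11, set 3) → VC-HIT  vc=[19]
6: 0x1c9 (blk 28, set 0) → MISS  vc=[19, 12]
7: 0x132 (blk 19, set 3) → VC-HIT  vc=[11, 12]
8: 0x134 (blk 19, set 3) → L1-HIT  vc=[11, 12]
9: 0x179 (blk 23, set 3) → MISS  vc=[11, 12, 19]
10: 0x17a (blk 23, set 3) → L1-HIT  vc=[11, 12, 19]
11: 0x1cf (blk 28, set 0) → L1-HIT  vc=[11, 12, 19]
12: 0x1cd (blk 28, set 0) → L1-HIT  vc=[11, 12, 19]
13: 0x174 (blk 23, set 3) → L1-HIT  vc=[11, 12, 19]
14: 0x176 (blk 23, set 3) → L1-HIT  vc=[11, 12, 19]

SEQ = [MISS, MISS, L1-HIT, MISS, VC-HIT, VC-HIT, MISS, VC-HIT, L1-HIT, MISS, L1-HIT, L1-HIT, L1-HIT, L1-HIT, L1-HIT]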